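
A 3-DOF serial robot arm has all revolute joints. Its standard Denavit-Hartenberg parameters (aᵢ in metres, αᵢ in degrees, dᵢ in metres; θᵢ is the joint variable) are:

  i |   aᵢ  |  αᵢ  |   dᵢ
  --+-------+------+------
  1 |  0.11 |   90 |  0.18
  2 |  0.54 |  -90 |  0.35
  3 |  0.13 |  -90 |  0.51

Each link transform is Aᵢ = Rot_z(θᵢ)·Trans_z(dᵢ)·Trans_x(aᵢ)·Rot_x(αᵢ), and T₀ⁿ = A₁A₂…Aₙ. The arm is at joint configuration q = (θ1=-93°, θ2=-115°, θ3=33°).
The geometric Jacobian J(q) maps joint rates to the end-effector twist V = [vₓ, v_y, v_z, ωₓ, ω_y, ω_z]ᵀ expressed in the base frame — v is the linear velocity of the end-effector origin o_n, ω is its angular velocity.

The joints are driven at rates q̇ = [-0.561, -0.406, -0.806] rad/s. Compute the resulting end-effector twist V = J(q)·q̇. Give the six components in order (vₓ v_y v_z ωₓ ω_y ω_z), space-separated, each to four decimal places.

-0.2281 0.5197 -0.1280 0.4437 0.7082 -0.2204

o_n = [-0.2944, -0.2829, -0.6238]
J₁: ẑ×o_n = [0.2829, -0.2944, 0.0000], ω = ẑ
J2: z=[-0.9986, 0.0523, 0.0000] o=[-0.0058, -0.1098, 0.1800] → [-0.0421, -0.8027, 0.1879, -0.9986, 0.0523, 0.0000]
J3: z=[-0.0474, -0.9051, -0.4226] o=[-0.3433, 0.1364, -0.3094] → [0.1073, -0.0356, 0.0642, -0.0474, -0.9051, -0.4226]
V = J·q̇ = [-0.2281, 0.5197, -0.1280, 0.4437, 0.7082, -0.2204]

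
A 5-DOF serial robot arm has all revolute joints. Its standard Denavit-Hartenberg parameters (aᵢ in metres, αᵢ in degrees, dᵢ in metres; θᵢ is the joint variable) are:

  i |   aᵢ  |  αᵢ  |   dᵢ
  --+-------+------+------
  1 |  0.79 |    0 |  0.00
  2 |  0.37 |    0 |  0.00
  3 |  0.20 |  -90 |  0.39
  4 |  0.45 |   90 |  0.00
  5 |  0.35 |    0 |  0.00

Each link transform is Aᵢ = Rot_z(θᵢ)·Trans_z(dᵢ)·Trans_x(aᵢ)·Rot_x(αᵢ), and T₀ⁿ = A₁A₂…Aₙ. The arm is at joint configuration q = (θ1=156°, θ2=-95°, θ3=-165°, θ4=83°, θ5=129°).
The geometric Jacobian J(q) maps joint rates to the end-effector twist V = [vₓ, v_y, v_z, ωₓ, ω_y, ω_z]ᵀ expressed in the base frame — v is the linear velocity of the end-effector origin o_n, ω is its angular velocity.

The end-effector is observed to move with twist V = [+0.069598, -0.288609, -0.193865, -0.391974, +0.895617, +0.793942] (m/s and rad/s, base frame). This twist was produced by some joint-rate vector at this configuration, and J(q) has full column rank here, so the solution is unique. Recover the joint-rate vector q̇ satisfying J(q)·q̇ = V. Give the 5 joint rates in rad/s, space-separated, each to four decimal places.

0.4990 -0.0270 0.4170 -0.5970 -0.7800

o_n = [-0.3336, 0.3579, 0.1620]
J₁: ẑ×o_n = [-0.3579, -0.3336, 0.0000], ω = ẑ
J2: z=[0.0000, 0.0000, 1.0000] o=[-0.7217, 0.3213, 0.0000] → [-0.0366, 0.3881, 0.0000, 0.0000, 0.0000, 1.0000]
J3: z=[0.0000, 0.0000, 1.0000] o=[-0.5423, 0.6449, 0.0000] → [0.2870, 0.2088, -0.0000, 0.0000, 0.0000, 1.0000]
J4: z=[0.9703, -0.2419, 0.0000] o=[-0.5907, 0.4509, 0.3900] → [0.0552, 0.2213, -0.0280, 0.9703, -0.2419, 0.0000]
J5: z=[-0.2401, -0.9631, 0.1219] o=[-0.6040, 0.3977, -0.0566] → [-0.2057, 0.0855, 0.2700, -0.2401, -0.9631, 0.1219]
q̇ = J⁺·V = [0.4990, -0.0270, 0.4170, -0.5970, -0.7800]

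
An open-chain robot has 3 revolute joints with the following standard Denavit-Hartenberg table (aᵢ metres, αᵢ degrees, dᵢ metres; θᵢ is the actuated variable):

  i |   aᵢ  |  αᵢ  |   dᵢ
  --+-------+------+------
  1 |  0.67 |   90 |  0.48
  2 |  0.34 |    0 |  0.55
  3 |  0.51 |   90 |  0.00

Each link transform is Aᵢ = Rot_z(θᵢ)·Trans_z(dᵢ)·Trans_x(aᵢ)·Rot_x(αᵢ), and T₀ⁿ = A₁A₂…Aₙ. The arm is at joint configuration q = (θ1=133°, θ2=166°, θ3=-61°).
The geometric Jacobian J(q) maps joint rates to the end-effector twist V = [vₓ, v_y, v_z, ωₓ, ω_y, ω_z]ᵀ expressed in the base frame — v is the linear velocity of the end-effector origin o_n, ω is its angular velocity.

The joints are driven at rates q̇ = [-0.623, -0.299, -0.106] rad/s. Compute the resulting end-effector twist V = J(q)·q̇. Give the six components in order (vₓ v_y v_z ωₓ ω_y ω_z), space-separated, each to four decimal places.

0.1757 0.0017 0.1521 -0.2962 -0.2762 -0.6230

o_n = [0.2603, 0.5273, 1.0549]
J₁: ẑ×o_n = [-0.5273, 0.2603, 0.0000], ω = ẑ
J2: z=[0.7314, 0.6820, 0.0000] o=[-0.4569, 0.4900, 0.4800] → [0.3921, -0.4204, -0.4619, 0.7314, 0.6820, 0.0000]
J3: z=[0.7314, 0.6820, 0.0000] o=[0.1703, 0.6238, 0.5623] → [0.3360, -0.3603, -0.1320, 0.7314, 0.6820, 0.0000]
V = J·q̇ = [0.1757, 0.0017, 0.1521, -0.2962, -0.2762, -0.6230]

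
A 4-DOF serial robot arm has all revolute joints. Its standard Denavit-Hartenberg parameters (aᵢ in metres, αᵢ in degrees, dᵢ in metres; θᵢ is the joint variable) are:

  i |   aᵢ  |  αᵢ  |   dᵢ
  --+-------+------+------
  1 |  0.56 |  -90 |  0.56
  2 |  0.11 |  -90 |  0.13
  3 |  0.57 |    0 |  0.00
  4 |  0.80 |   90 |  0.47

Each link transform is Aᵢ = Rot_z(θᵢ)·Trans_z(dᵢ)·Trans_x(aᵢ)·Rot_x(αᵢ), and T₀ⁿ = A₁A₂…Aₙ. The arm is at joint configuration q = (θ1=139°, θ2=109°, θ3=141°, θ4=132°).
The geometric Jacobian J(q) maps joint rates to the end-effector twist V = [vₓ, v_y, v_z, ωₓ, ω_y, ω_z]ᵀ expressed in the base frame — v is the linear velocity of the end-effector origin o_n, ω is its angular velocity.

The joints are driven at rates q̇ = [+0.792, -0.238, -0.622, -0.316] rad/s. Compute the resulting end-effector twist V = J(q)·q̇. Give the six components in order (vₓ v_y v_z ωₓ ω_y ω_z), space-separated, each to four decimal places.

0.3341 -0.1982 0.4144 -0.5132 0.7615 0.4866

o_n = [-0.5329, -0.2923, 0.9883]
J₁: ẑ×o_n = [0.2923, -0.5329, 0.0000], ω = ẑ
J2: z=[-0.6561, -0.7547, 0.0000] o=[-0.4226, 0.3674, 0.5600] → [-0.3232, 0.2810, 0.3496, -0.6561, -0.7547, 0.0000]
J3: z=[0.7136, -0.6203, 0.3256] o=[-0.4809, 0.2458, 0.4560] → [-0.1550, -0.3967, -0.4162, 0.7136, -0.6203, 0.3256]
J4: z=[0.7136, -0.6203, 0.3256] o=[-0.3544, 0.6111, 0.8748] → [0.2238, -0.1390, -0.7554, 0.7136, -0.6203, 0.3256]
V = J·q̇ = [0.3341, -0.1982, 0.4144, -0.5132, 0.7615, 0.4866]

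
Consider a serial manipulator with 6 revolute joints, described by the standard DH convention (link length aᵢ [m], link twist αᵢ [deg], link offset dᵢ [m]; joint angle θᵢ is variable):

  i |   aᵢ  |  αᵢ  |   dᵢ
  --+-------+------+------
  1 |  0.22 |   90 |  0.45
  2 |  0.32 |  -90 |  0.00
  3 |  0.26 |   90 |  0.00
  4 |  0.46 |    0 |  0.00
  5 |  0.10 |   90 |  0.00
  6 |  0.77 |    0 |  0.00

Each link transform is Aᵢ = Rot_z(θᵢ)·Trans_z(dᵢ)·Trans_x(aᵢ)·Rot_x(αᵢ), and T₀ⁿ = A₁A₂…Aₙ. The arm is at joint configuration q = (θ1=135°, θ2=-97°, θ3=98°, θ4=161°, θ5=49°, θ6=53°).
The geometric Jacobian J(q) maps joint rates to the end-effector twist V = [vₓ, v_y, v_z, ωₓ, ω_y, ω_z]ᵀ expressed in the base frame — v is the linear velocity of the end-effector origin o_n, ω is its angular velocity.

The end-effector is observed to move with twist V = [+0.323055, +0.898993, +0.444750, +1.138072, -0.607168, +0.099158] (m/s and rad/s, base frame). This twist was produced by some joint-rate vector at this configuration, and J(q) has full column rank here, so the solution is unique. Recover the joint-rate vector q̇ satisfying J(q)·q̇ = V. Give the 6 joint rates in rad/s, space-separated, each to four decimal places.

o_n = [0.4287, 0.3786, -0.5475]
J₁: ẑ×o_n = [-0.3786, 0.4287, 0.0000], ω = ẑ
J2: z=[0.7071, 0.7071, 0.0000] o=[-0.1556, 0.1556, 0.4500] → [-0.7054, 0.7054, -0.2554, 0.7071, 0.7071, 0.0000]
J3: z=[-0.7018, 0.7018, -0.1219] o=[-0.1280, 0.1280, 0.1324] → [-0.4466, -0.5450, -0.5666, -0.7018, 0.7018, -0.1219]
J4: z=[-0.0131, -0.1837, -0.9829] o=[-0.3132, -0.0510, 0.1683] → [0.5537, -0.7385, 0.1307, -0.0131, -0.1837, -0.9829]
J5: z=[-0.0131, -0.1837, -0.9829] o=[-0.1085, 0.3535, 0.0900] → [0.1418, -0.5363, 0.0984, -0.0131, -0.1837, -0.9829]
J6: z=[-0.2517, 0.9519, -0.1746] o=[-0.0117, 0.3780, 0.0841] → [-0.6012, -0.2359, -0.4194, -0.2517, 0.9519, -0.1746]
q̇ = J⁺·V = [0.0630, 0.8540, -0.4360, 0.4330, -0.2530, -0.9160]

0.0630 0.8540 -0.4360 0.4330 -0.2530 -0.9160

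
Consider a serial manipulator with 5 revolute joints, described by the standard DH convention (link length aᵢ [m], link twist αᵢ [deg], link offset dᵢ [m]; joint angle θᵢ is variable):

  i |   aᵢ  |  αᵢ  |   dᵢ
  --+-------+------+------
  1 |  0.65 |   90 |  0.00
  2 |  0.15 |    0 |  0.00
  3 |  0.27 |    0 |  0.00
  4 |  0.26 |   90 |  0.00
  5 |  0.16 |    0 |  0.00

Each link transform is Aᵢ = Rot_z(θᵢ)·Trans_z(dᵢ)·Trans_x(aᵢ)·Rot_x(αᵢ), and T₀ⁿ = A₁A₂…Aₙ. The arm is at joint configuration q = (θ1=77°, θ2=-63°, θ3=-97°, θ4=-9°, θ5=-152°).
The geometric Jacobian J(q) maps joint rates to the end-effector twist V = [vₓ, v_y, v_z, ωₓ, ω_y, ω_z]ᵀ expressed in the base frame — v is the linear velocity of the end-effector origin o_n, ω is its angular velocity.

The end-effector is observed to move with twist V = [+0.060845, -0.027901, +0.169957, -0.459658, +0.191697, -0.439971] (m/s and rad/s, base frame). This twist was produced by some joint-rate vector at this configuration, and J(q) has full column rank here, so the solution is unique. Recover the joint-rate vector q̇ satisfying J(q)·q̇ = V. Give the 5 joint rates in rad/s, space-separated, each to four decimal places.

-0.0110 0.0210 -0.4350 -0.0770 -0.4370

o_n = [0.0051, 0.3558, -0.2487]
J₁: ẑ×o_n = [-0.3558, 0.0051, 0.0000], ω = ẑ
J2: z=[0.9744, -0.2250, 0.0000] o=[0.1462, 0.6333, 0.0000] → [0.0559, 0.2423, -0.3022, 0.9744, -0.2250, 0.0000]
J3: z=[0.9744, -0.2250, 0.0000] o=[0.1615, 0.6997, -0.1337] → [0.0259, 0.1121, -0.3703, 0.9744, -0.2250, 0.0000]
J4: z=[0.9744, -0.2250, 0.0000] o=[0.1045, 0.4525, -0.2260] → [0.0051, 0.0221, -0.1165, 0.9744, -0.2250, 0.0000]
J5: z=[-0.0429, -0.1859, 0.9816] o=[0.0471, 0.2038, -0.2756] → [-0.1542, -0.0401, -0.0143, -0.0429, -0.1859, 0.9816]
q̇ = J⁺·V = [-0.0110, 0.0210, -0.4350, -0.0770, -0.4370]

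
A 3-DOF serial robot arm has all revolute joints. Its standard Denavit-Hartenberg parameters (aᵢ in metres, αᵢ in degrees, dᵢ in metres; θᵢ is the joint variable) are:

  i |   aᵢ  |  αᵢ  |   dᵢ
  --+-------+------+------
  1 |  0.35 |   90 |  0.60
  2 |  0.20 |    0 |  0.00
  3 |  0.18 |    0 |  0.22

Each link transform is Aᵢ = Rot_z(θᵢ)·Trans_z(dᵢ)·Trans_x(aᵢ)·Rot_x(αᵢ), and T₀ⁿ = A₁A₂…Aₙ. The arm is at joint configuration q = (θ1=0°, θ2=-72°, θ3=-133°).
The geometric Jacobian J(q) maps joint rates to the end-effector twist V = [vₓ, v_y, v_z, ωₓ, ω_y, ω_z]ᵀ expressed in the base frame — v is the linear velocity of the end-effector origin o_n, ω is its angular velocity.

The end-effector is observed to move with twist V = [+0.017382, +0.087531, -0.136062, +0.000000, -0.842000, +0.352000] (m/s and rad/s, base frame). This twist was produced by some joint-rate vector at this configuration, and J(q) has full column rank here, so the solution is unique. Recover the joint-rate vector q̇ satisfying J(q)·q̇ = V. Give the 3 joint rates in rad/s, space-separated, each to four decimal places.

o_n = [0.2487, -0.2200, 0.4859]
J₁: ẑ×o_n = [0.2200, 0.2487, -0.0000], ω = ẑ
J2: z=[0.0000, -1.0000, 0.0000] o=[0.3500, 0.0000, 0.6000] → [0.1141, -0.0000, -0.1013, 0.0000, -1.0000, 0.0000]
J3: z=[0.0000, -1.0000, 0.0000] o=[0.4118, -0.0000, 0.4098] → [-0.0761, -0.0000, -0.1631, 0.0000, -1.0000, 0.0000]
q̇ = J⁺·V = [0.3520, 0.0210, 0.8210]

0.3520 0.0210 0.8210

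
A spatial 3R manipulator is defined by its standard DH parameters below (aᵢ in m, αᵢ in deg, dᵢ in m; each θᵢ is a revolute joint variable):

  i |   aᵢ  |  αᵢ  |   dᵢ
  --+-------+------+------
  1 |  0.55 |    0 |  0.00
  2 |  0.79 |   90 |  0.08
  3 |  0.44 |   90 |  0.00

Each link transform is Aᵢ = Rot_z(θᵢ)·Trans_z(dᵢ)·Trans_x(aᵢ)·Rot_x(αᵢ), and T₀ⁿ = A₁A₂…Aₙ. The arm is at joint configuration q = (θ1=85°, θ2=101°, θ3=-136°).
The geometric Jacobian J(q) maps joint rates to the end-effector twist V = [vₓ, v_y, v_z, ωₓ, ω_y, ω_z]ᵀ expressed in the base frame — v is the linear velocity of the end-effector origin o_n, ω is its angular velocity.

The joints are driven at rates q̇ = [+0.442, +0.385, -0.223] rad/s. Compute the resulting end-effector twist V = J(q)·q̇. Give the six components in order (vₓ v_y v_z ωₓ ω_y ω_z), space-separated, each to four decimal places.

o_n = [-0.4230, 0.4984, -0.2256]
J₁: ẑ×o_n = [-0.4984, -0.4230, 0.0000], ω = ẑ
J2: z=[0.0000, 0.0000, 1.0000] o=[0.0479, 0.5479, 0.0000] → [0.0495, -0.4709, 0.0000, 0.0000, 0.0000, 1.0000]
J3: z=[-0.1045, 0.9945, 0.0000] o=[-0.7377, 0.4653, 0.0800] → [-0.3040, -0.0319, -0.3165, -0.1045, 0.9945, 0.0000]
V = J·q̇ = [-0.1335, -0.3611, 0.0706, 0.0233, -0.2218, 0.8270]

-0.1335 -0.3611 0.0706 0.0233 -0.2218 0.8270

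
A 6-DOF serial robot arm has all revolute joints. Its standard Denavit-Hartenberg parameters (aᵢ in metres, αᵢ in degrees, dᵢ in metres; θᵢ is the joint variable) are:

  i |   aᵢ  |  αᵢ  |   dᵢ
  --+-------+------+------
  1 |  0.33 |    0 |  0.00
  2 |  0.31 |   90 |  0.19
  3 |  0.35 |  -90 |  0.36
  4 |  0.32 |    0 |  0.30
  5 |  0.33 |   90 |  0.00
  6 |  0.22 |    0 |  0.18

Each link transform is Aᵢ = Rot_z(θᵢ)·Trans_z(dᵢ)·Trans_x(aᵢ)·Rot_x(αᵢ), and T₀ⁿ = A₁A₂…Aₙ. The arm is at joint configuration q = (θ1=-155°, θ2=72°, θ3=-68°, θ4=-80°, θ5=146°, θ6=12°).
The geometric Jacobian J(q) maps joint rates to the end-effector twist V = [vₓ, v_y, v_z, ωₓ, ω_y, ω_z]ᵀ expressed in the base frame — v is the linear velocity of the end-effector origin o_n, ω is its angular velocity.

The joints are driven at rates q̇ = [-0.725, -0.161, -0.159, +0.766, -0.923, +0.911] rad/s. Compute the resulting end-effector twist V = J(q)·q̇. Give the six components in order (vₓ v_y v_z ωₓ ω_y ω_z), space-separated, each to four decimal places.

o_n = [-0.4345, -1.0902, -0.4146]
J₁: ẑ×o_n = [1.0902, -0.4345, 0.0000], ω = ẑ
J2: z=[0.0000, 0.0000, 1.0000] o=[-0.2991, -0.1395, 0.0000] → [0.9508, -0.1354, 0.0000, 0.0000, 0.0000, 1.0000]
J3: z=[-0.9925, -0.1219, 0.0000] o=[-0.2613, -0.4472, 0.1900] → [0.0737, -0.6001, 0.6172, -0.9925, -0.1219, 0.0000]
J4: z=[0.1130, -0.9203, 0.3746] o=[-0.6026, -0.6212, -0.1345] → [0.4335, 0.0946, 0.1017, 0.1130, -0.9203, 0.3746]
J5: z=[0.1130, -0.9203, 0.3746] o=[-0.8790, -0.9563, -0.0737] → [0.3639, 0.2050, 0.3939, 0.1130, -0.9203, 0.3746]
J6: z=[-0.3620, -0.3892, -0.8470] o=[-0.5736, -0.9695, -0.1981] → [-0.0180, -0.1962, 0.0979, -0.3620, -0.3892, -0.8470]
V = J·q̇ = [-0.9755, 0.1367, -0.2946, -0.1897, -0.1907, -1.7165]

-0.9755 0.1367 -0.2946 -0.1897 -0.1907 -1.7165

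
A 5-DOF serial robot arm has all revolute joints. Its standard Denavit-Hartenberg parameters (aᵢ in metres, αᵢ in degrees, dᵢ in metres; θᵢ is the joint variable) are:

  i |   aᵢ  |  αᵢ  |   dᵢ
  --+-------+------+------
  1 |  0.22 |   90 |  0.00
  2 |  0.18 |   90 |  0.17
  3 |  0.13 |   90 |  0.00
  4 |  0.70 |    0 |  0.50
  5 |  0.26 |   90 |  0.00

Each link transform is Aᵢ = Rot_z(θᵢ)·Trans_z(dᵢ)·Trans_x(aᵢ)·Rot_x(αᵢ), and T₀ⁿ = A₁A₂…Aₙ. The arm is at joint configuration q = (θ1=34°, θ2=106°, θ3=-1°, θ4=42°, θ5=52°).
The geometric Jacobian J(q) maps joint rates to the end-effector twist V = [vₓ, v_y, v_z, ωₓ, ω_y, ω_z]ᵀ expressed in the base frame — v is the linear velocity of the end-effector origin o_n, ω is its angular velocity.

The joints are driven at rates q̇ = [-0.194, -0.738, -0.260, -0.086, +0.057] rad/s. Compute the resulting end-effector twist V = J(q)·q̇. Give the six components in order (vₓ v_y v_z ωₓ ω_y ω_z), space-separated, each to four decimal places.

o_n = [0.3881, 0.6731, 0.9727]
J₁: ẑ×o_n = [-0.6731, 0.3881, 0.0000], ω = ẑ
J2: z=[0.5592, -0.8290, 0.0000] o=[0.1824, 0.1230, 0.0000] → [-0.8064, -0.5439, 0.4782, 0.5592, -0.8290, 0.0000]
J3: z=[0.7969, 0.5375, 0.2756] o=[0.2363, -0.0457, 0.1730] → [0.2318, -0.5954, 0.4912, 0.7969, 0.5375, 0.2756]
J4: z=[-0.5551, 0.8316, -0.0168] o=[0.2053, -0.0638, 0.2980] → [0.5735, 0.3715, -0.5611, -0.5551, 0.8316, -0.0168]
J5: z=[-0.5551, 0.8316, -0.0168] o=[0.1771, 0.5311, 0.9187] → [0.0473, 0.0265, -0.2543, -0.5551, 0.8316, -0.0168]
V = J·q̇ = [0.6188, 0.4505, -0.4468, -0.6038, 0.4480, -0.2652]

0.6188 0.4505 -0.4468 -0.6038 0.4480 -0.2652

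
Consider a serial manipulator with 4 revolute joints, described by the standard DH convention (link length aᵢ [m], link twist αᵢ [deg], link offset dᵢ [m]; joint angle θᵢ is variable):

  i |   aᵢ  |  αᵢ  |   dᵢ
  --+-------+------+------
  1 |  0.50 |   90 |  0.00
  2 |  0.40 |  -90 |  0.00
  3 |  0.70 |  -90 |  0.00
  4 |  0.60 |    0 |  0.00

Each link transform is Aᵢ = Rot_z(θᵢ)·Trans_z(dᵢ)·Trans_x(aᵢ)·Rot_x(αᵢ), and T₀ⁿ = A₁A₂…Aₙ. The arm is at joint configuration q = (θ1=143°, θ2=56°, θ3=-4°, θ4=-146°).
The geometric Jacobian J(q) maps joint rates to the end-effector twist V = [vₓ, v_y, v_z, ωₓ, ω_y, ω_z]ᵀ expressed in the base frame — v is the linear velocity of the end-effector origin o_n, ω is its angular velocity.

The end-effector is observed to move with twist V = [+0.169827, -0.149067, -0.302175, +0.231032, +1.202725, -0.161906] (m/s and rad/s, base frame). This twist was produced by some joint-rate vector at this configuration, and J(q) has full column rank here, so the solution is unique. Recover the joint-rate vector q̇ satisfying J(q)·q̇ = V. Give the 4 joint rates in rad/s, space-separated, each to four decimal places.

o_n = [-0.4376, 0.3474, 0.6868]
J₁: ẑ×o_n = [-0.3474, -0.4376, 0.0000], ω = ẑ
J2: z=[0.6018, 0.7986, 0.0000] o=[-0.3993, 0.3009, 0.0000] → [0.5485, -0.4133, 0.0585, 0.6018, 0.7986, 0.0000]
J3: z=[0.6621, -0.4989, 0.5592] o=[-0.5780, 0.4355, 0.3316] → [-0.1279, -0.1566, 0.0117, 0.6621, -0.4989, 0.5592]
J4: z=[-0.6315, -0.7732, 0.0578] o=[-0.8604, 0.7095, 0.9105] → [0.1940, -0.1168, 0.5556, -0.6315, -0.7732, 0.0578]
q̇ = J⁺·V = [0.2510, 0.5170, -0.6780, -0.5840]

0.2510 0.5170 -0.6780 -0.5840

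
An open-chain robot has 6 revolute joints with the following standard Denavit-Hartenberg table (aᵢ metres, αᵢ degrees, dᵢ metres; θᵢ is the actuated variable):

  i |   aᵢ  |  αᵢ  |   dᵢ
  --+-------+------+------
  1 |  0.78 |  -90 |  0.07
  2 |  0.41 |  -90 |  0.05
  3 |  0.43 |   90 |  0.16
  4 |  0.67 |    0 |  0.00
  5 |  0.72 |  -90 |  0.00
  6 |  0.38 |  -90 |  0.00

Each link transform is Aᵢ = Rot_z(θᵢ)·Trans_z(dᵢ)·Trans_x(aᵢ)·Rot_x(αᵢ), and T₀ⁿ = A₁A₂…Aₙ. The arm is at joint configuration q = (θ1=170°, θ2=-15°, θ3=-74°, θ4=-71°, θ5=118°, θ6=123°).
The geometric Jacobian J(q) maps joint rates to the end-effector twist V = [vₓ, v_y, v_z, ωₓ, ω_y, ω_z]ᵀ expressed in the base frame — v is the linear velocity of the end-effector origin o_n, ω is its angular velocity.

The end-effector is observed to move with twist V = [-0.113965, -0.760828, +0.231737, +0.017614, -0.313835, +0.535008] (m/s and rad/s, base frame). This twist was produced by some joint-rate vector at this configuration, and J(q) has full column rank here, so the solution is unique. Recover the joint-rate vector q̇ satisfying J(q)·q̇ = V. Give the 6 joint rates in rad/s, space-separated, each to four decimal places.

0.7320 -0.2900 0.6750 -0.1690 0.4490 -0.7380

o_n = [-1.8462, -0.6102, 0.4215]
J₁: ẑ×o_n = [0.6102, -1.8462, 0.0000], ω = ẑ
J2: z=[-0.1736, -0.9848, 0.0000] o=[-0.7682, 0.1354, 0.0700] → [-0.3462, 0.0610, -0.9322, -0.1736, -0.9848, 0.0000]
J3: z=[-0.2549, 0.0449, -0.9659] o=[-1.1668, 0.1550, 0.1761] → [-0.7281, 0.7188, 0.2256, -0.2549, 0.0449, -0.9659]
J4: z=[0.8665, -0.4327, -0.2488] o=[-1.3921, -0.2250, 0.0522] → [-0.2556, -0.2070, -0.5302, 0.8665, -0.4327, -0.2488]
J5: z=[0.8665, -0.4327, -0.2488] o=[-1.3243, -0.4499, 0.6797] → [0.0718, 0.3536, -0.3647, 0.8665, -0.4327, -0.2488]
J6: z=[0.1400, 0.6892, -0.7109] o=[-1.6692, -0.8684, 0.2061] → [0.3320, 0.0957, 0.1581, 0.1400, 0.6892, -0.7109]
q̇ = J⁺·V = [0.7320, -0.2900, 0.6750, -0.1690, 0.4490, -0.7380]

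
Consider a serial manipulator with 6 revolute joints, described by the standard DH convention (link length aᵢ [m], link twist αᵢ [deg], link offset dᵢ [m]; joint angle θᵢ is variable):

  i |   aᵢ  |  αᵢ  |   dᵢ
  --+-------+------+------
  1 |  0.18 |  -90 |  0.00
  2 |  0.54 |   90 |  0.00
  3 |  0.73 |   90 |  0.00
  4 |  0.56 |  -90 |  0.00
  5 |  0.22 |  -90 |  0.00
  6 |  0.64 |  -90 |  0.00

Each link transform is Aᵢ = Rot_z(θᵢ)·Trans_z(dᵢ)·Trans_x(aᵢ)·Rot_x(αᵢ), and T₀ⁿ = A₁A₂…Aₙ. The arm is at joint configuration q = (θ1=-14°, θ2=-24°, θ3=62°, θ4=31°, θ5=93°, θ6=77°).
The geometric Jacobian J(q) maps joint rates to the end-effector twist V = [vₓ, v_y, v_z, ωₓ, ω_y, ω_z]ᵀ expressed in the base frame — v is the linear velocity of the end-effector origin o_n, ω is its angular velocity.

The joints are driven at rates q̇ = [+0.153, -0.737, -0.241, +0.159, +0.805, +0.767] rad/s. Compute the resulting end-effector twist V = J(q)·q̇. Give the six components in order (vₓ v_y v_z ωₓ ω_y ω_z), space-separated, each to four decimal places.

0.3035 -0.3522 0.9044 -0.7411 -1.6459 0.0698

o_n = [1.4651, 1.1891, 0.1446]
J₁: ẑ×o_n = [-1.1891, 1.4651, 0.0000], ω = ẑ
J2: z=[0.2419, 0.9703, 0.0000] o=[0.1747, -0.0435, 0.0000] → [0.1403, -0.0350, -0.9539, 0.2419, 0.9703, 0.0000]
J3: z=[-0.3947, 0.0984, 0.9135] o=[0.6533, -0.1629, 0.2196] → [-1.2425, 0.7120, -0.6134, -0.3947, 0.0984, 0.9135]
J4: z=[0.6691, -0.6507, 0.3591] o=[1.1130, 0.3868, 0.3590] → [-0.1486, 0.2699, 0.7659, 0.6691, -0.6507, 0.3591]
J5: z=[-0.6626, -0.3035, 0.6847] o=[1.3015, 0.7766, 0.7142] → [-0.1096, -0.2654, -0.2237, -0.6626, -0.3035, 0.6847]
J6: z=[-0.3011, -0.7292, -0.6145] o=[1.1506, 0.9115, 0.6280] → [0.5230, -0.3388, 0.1458, -0.3011, -0.7292, -0.6145]
V = J·q̇ = [0.3035, -0.3522, 0.9044, -0.7411, -1.6459, 0.0698]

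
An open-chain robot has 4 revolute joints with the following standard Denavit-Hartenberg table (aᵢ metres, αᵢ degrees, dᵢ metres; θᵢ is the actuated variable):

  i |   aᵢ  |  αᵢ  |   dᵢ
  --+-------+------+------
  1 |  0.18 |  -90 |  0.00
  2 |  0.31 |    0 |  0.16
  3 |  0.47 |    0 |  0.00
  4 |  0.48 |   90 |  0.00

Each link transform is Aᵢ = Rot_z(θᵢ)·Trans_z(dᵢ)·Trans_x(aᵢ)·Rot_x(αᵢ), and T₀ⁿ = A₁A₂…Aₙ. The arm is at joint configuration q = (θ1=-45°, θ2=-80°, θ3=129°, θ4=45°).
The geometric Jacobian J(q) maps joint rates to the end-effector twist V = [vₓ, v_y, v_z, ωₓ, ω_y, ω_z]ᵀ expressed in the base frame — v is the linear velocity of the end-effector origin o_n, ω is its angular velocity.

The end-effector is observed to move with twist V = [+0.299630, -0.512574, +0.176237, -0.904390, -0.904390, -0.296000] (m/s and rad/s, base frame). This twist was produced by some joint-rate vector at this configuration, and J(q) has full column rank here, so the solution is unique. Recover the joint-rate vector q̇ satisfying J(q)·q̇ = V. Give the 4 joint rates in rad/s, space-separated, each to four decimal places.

o_n = [0.4728, -0.2466, -0.5283]
J₁: ẑ×o_n = [0.2466, 0.4728, -0.0000], ω = ẑ
J2: z=[0.7071, 0.7071, 0.0000] o=[0.1273, -0.1273, 0.0000] → [-0.3735, 0.3735, -0.3287, 0.7071, 0.7071, 0.0000]
J3: z=[0.7071, 0.7071, 0.0000] o=[0.2785, -0.0522, 0.3053] → [-0.5894, 0.5894, -0.2749, 0.7071, 0.7071, 0.0000]
J4: z=[0.7071, 0.7071, 0.0000] o=[0.4965, -0.2702, -0.0494] → [-0.3386, 0.3386, 0.0335, 0.7071, 0.7071, 0.0000]
q̇ = J⁺·V = [-0.2960, -0.9190, 0.3690, -0.7290]

-0.2960 -0.9190 0.3690 -0.7290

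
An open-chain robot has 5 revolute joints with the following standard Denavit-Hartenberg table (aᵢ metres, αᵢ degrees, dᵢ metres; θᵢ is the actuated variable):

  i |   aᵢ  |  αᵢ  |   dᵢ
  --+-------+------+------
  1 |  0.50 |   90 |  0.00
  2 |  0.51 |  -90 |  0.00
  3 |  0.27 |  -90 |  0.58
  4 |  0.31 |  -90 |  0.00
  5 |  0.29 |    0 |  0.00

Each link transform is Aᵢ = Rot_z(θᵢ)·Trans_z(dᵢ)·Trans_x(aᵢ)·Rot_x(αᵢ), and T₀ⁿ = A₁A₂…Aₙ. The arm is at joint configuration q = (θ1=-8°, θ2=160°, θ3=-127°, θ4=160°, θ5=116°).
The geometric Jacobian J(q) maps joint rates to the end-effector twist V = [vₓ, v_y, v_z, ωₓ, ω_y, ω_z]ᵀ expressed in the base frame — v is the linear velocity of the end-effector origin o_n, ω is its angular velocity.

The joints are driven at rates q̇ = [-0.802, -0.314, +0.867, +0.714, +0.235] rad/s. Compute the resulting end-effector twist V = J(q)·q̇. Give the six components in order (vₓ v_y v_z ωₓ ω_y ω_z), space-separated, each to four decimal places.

o_n = [0.1049, 0.0645, -0.4032]
J₁: ẑ×o_n = [-0.0645, 0.1049, 0.0000], ω = ẑ
J2: z=[-0.1392, -0.9903, 0.0000] o=[0.4951, -0.0696, 0.0000] → [0.3993, -0.0561, -0.4051, -0.1392, -0.9903, 0.0000]
J3: z=[-0.3387, 0.0476, -0.9397] o=[0.0206, -0.0029, 0.1744] → [0.0358, -0.2749, -0.0268, -0.3387, 0.0476, -0.9397]
J4: z=[-0.8269, -0.4915, 0.2731] o=[-0.0547, -0.2101, -0.4262] → [-0.0863, 0.0626, -0.1486, -0.8269, -0.4915, 0.2731]
J5: z=[-0.4718, 0.3421, -0.8126] o=[-0.1495, 0.0382, -0.2666] → [-0.0254, -0.2712, -0.0995, -0.4718, 0.3421, -0.8126]
V = J·q̇ = [-0.1101, -0.3239, -0.0255, -0.9512, 0.0817, -1.6127]

-0.1101 -0.3239 -0.0255 -0.9512 0.0817 -1.6127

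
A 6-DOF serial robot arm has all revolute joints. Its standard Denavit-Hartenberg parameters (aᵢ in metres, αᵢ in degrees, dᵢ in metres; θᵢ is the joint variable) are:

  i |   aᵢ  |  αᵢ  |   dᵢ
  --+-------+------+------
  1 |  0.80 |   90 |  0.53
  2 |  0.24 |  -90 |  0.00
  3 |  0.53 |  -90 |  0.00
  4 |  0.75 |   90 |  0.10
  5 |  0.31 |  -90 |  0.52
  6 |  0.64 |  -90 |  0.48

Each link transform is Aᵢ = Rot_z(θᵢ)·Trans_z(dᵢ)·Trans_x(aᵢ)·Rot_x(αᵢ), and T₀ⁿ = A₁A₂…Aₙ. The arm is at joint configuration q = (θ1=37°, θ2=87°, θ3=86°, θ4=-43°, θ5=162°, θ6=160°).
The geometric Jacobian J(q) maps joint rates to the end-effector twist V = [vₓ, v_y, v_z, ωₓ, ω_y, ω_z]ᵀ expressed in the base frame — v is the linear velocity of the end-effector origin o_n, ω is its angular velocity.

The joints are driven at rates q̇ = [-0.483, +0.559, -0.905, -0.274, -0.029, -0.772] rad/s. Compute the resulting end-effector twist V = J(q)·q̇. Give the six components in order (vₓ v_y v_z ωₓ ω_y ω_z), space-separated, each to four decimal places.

0.6155 -0.1721 0.3398 0.7908 0.1788 -0.9679

o_n = [-0.5453, 0.7584, 1.3248]
J₁: ẑ×o_n = [-0.7584, -0.5453, 0.0000], ω = ẑ
J2: z=[0.6018, -0.7986, 0.0000] o=[0.6389, 0.4815, 0.5300] → [-0.6348, -0.4783, -0.7790, 0.6018, -0.7986, 0.0000]
J3: z=[-0.7975, -0.6010, 0.0523] o=[0.6489, 0.4890, 0.7697] → [-0.3477, 0.3802, -0.9326, -0.7975, -0.6010, 0.0523]
J4: z=[-0.0837, 0.0243, -0.9962] o=[0.3323, 0.9124, 0.8066] → [-0.1408, 0.9176, 0.0342, -0.0837, 0.0243, -0.9962]
J5: z=[-0.1758, -0.9844, -0.0092] o=[-0.4117, 1.0456, 0.7720] → [-0.5469, 0.0984, -0.0810, -0.1758, -0.9844, -0.0092]
J6: z=[0.3827, -0.0770, 0.9207] o=[-0.2220, 0.4847, 0.6462] → [-0.3043, -0.5573, 0.0799, 0.3827, -0.0770, 0.9207]
V = J·q̇ = [0.6155, -0.1721, 0.3398, 0.7908, 0.1788, -0.9679]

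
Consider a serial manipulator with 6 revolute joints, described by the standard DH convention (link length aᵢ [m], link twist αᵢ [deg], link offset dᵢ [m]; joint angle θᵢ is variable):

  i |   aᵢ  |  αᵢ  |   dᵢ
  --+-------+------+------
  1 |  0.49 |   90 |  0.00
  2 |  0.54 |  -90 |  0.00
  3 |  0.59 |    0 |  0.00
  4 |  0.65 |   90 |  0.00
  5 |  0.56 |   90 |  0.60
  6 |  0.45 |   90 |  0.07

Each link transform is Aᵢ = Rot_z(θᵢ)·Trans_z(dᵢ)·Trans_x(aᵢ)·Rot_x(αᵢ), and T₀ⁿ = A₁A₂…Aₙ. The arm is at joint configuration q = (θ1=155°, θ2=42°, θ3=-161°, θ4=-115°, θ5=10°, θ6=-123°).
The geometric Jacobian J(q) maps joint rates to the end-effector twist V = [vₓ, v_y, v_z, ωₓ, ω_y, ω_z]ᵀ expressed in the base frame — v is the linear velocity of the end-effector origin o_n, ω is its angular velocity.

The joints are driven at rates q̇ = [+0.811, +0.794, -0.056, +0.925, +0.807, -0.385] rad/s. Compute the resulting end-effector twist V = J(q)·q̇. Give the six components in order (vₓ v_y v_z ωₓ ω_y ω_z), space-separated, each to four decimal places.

1.0185 -1.3138 -0.1402 0.6204 0.7532 2.2709

o_n = [-0.9759, -0.3742, 0.1936]
J₁: ẑ×o_n = [0.3742, -0.9759, 0.0000], ω = ẑ
J2: z=[0.4226, 0.9063, 0.0000] o=[-0.4441, 0.2071, 0.0000] → [0.1755, -0.0818, 0.2363, 0.4226, 0.9063, 0.0000]
J3: z=[0.6064, -0.2828, 0.7431] o=[-0.8078, 0.3767, 0.3613] → [0.6055, -0.0232, -0.5029, 0.6064, -0.2828, 0.7431]
J4: z=[0.6064, -0.2828, 0.7431] o=[-0.3509, 0.3756, -0.0119] → [0.4991, -0.5891, -0.6315, 0.6064, -0.2828, 0.7431]
J5: z=[-0.6257, 0.4071, 0.6655] o=[-0.6698, -0.1890, 0.0335] → [0.1885, -0.1035, 0.2405, -0.6257, 0.4071, 0.6655]
J6: z=[-0.6824, 0.1277, -0.7197] o=[-1.2569, -0.4512, 0.5436] → [0.0107, -0.4411, -0.0884, -0.6824, 0.1277, -0.7197]
V = J·q̇ = [1.0185, -1.3138, -0.1402, 0.6204, 0.7532, 2.2709]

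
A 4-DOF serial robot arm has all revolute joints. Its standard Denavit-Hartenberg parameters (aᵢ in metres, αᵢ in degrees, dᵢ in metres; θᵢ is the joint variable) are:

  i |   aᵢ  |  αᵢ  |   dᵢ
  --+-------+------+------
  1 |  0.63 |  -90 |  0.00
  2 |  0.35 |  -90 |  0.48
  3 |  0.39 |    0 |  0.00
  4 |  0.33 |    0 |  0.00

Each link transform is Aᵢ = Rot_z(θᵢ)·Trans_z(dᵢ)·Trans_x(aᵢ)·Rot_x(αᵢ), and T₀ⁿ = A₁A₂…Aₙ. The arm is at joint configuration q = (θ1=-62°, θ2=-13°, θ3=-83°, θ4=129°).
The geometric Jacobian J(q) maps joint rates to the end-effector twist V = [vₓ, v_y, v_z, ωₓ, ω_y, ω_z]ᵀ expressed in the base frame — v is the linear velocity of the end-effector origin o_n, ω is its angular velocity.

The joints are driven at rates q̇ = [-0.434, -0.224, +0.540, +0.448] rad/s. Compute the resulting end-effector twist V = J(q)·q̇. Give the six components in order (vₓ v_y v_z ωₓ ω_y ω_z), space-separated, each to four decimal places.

o_n = [1.1385, -0.7998, 0.1410]
J₁: ẑ×o_n = [0.7998, 1.1385, -0.0000], ω = ẑ
J2: z=[0.8829, 0.4695, 0.0000] o=[0.2958, -0.5563, 0.0000] → [0.0662, -0.1245, -0.6107, 0.8829, 0.4695, 0.0000]
J3: z=[0.1056, -0.1986, -0.9744] o=[0.8797, -0.6320, 0.0787] → [-0.1759, -0.2587, 0.0337, 0.1056, -0.1986, -0.9744]
J4: z=[0.1056, -0.1986, -0.9744] o=[1.2432, -0.4912, 0.0894] → [-0.3110, 0.0966, -0.0534, 0.1056, -0.1986, -0.9744]
V = J·q̇ = [-0.5963, -0.5627, 0.1311, -0.0934, -0.3014, -1.3967]

-0.5963 -0.5627 0.1311 -0.0934 -0.3014 -1.3967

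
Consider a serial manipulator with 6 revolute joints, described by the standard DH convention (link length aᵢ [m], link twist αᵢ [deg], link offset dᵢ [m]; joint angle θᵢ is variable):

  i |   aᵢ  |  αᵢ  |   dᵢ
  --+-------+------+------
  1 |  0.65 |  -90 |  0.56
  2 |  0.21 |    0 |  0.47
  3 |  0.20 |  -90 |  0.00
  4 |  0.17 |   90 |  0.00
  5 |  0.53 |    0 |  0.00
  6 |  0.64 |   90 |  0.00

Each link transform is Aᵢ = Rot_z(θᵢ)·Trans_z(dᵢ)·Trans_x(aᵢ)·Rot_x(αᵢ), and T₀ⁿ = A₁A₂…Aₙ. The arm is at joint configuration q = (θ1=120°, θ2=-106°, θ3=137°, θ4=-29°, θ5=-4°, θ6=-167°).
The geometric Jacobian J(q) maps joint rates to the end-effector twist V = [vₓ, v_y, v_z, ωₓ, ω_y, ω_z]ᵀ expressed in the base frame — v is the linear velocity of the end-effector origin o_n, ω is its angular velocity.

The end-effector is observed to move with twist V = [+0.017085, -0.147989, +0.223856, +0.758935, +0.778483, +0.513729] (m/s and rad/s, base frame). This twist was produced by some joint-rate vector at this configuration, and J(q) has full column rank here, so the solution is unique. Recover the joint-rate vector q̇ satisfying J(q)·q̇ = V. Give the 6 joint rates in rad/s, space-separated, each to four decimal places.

0.0270 -0.4430 -0.6000 -0.5690 0.1330 -0.1370

o_n = [-0.8770, 0.5145, 0.7464]
J₁: ẑ×o_n = [-0.5145, -0.8770, 0.0000], ω = ẑ
J2: z=[-0.8660, -0.5000, 0.0000] o=[-0.3250, 0.5629, 0.5600] → [-0.0932, 0.1614, -0.2341, -0.8660, -0.5000, 0.0000]
J3: z=[-0.8660, -0.5000, 0.0000] o=[-0.7031, 0.2778, 0.7619] → [0.0077, -0.0134, -0.2920, -0.8660, -0.5000, 0.0000]
J4: z=[0.2575, -0.4460, -0.8572] o=[-0.7888, 0.4263, 0.6589] → [0.0366, 0.0531, -0.0166, 0.2575, -0.4460, -0.8572]
J5: z=[-0.5497, -0.7972, 0.2497] o=[-0.9239, 0.4954, 0.5823] → [-0.1356, 0.1019, 0.0269, -0.5497, -0.7972, 0.2497]
J6: z=[-0.5497, -0.7972, 0.2497] o=[-1.3536, 0.7270, 0.3758] → [-0.2423, 0.3227, 0.4967, -0.5497, -0.7972, 0.2497]
q̇ = J⁺·V = [0.0270, -0.4430, -0.6000, -0.5690, 0.1330, -0.1370]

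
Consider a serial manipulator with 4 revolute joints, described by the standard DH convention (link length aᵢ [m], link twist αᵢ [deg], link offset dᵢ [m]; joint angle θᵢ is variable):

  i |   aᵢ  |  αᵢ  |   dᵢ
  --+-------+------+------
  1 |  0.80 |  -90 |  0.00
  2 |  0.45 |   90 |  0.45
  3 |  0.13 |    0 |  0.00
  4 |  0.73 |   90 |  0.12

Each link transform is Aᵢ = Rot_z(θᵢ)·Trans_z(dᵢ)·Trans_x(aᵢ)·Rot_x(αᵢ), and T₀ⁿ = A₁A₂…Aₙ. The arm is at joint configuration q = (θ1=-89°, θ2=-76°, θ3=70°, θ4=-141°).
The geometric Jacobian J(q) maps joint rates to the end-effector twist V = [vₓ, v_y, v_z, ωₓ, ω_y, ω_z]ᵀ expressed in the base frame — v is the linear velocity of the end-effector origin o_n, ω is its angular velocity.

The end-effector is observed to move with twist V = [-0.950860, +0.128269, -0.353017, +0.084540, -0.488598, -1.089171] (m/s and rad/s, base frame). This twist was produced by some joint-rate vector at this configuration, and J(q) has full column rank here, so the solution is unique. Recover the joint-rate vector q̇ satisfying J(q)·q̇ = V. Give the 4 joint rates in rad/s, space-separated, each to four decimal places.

o_n = [-0.1030, -0.8626, 0.7394]
J₁: ẑ×o_n = [0.8626, -0.1030, 0.0000], ω = ẑ
J2: z=[0.9998, 0.0175, 0.0000] o=[0.0140, -0.7999, 0.0000] → [0.0129, -0.7393, -0.0607, 0.9998, 0.0175, 0.0000]
J3: z=[-0.0169, 0.9701, 0.2419] o=[0.4658, -0.9009, 0.4366] → [0.2845, -0.1325, 0.5512, -0.0169, 0.9701, 0.2419]
J4: z=[-0.0169, 0.9701, 0.2419] o=[0.5881, -0.9095, 0.4798] → [0.2405, -0.1628, 0.6697, -0.0169, 0.9701, 0.2419]
q̇ = J⁺·V = [-0.9670, 0.0760, 0.0860, -0.5910]

-0.9670 0.0760 0.0860 -0.5910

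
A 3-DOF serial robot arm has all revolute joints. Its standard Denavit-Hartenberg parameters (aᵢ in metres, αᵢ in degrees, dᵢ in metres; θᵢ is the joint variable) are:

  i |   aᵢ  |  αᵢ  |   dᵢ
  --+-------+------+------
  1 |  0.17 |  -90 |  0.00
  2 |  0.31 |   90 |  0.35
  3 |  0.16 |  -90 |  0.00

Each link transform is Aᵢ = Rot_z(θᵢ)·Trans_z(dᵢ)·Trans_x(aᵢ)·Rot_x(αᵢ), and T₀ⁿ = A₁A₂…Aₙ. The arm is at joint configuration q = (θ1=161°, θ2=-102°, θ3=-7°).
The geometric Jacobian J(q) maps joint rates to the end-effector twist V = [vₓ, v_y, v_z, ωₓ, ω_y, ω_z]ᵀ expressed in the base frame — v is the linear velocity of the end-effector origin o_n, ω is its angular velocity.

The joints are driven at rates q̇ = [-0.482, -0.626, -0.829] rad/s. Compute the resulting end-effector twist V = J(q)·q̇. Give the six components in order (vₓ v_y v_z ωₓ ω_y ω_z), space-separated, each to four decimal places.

0.1719 0.1170 -0.0768 -0.5629 0.8559 -0.3096

o_n = [-0.1762, -0.2889, 0.4586]
J₁: ẑ×o_n = [0.2889, -0.1762, 0.0000], ω = ẑ
J2: z=[-0.3256, -0.9455, 0.0000] o=[-0.1607, 0.0553, 0.0000] → [-0.4336, 0.1493, 0.0975, -0.3256, -0.9455, 0.0000]
J3: z=[0.9249, -0.3185, -0.2079] o=[-0.2137, -0.2966, 0.3032] → [-0.0479, -0.1515, 0.0191, 0.9249, -0.3185, -0.2079]
V = J·q̇ = [0.1719, 0.1170, -0.0768, -0.5629, 0.8559, -0.3096]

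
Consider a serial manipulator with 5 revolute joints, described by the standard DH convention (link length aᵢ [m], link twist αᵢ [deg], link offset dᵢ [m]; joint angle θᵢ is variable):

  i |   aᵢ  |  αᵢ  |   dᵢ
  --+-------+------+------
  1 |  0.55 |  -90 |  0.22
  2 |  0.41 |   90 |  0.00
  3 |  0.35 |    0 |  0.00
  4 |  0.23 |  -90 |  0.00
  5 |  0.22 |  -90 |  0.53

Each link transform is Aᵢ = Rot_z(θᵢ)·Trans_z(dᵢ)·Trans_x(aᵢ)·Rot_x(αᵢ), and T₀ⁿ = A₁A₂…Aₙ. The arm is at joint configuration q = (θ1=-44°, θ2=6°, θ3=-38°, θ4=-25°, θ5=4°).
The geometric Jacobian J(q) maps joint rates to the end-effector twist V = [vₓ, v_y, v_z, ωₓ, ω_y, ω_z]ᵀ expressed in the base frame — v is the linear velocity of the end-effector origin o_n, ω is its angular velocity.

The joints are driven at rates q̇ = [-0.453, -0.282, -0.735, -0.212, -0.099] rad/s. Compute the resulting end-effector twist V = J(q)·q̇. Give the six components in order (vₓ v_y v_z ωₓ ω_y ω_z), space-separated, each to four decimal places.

o_n = [1.1082, -1.5919, 0.0624]
J₁: ẑ×o_n = [1.5919, 1.1082, -0.0000], ω = ẑ
J2: z=[0.6947, 0.7193, 0.0000] o=[0.3956, -0.3821, 0.2200] → [-0.1134, 0.1095, -1.3530, 0.6947, 0.7193, 0.0000]
J3: z=[0.0752, -0.0726, 0.9945] o=[0.6890, -0.6653, 0.1771] → [0.9299, 0.4256, -0.0392, 0.0752, -0.0726, 0.9945]
J4: z=[0.0752, -0.0726, 0.9945] o=[0.7366, -1.0109, 0.1483] → [0.5842, 0.3760, -0.0167, 0.0752, -0.0726, 0.9945]
J5: z=[0.9528, -0.2890, -0.0931] o=[0.6689, -1.2304, 0.1374] → [-0.0120, 0.0306, -0.2175, 0.9528, -0.2890, -0.0931]
V = J·q̇ = [-1.4953, -0.9284, 0.4355, -0.3614, -0.1055, -1.3856]

-1.4953 -0.9284 0.4355 -0.3614 -0.1055 -1.3856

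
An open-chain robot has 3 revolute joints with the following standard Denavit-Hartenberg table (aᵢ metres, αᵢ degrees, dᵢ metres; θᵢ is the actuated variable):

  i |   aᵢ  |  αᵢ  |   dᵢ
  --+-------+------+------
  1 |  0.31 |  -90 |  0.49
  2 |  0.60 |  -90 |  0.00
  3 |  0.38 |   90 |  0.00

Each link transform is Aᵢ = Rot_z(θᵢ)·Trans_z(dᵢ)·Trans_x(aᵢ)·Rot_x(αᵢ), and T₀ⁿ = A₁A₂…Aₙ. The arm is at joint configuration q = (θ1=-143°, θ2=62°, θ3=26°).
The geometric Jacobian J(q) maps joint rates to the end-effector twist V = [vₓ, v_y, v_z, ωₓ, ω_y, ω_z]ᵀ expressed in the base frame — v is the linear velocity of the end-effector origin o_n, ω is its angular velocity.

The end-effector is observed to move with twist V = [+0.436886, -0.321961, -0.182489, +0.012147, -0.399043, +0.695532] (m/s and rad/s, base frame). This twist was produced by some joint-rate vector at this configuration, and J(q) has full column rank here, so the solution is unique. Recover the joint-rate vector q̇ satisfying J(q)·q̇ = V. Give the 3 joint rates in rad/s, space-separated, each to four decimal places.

o_n = [-0.7008, -0.3195, -0.3413]
J₁: ẑ×o_n = [0.3195, -0.7008, 0.0000], ω = ẑ
J2: z=[0.6018, -0.7986, 0.0000] o=[-0.2476, -0.1866, 0.4900] → [0.6639, 0.5003, -0.4420, 0.6018, -0.7986, 0.0000]
J3: z=[0.7052, 0.5314, -0.4695] o=[-0.4725, -0.3561, -0.0398] → [-0.1431, 0.3198, 0.1471, 0.7052, 0.5314, -0.4695]
q̇ = J⁺·V = [0.5730, 0.3260, -0.2610]

0.5730 0.3260 -0.2610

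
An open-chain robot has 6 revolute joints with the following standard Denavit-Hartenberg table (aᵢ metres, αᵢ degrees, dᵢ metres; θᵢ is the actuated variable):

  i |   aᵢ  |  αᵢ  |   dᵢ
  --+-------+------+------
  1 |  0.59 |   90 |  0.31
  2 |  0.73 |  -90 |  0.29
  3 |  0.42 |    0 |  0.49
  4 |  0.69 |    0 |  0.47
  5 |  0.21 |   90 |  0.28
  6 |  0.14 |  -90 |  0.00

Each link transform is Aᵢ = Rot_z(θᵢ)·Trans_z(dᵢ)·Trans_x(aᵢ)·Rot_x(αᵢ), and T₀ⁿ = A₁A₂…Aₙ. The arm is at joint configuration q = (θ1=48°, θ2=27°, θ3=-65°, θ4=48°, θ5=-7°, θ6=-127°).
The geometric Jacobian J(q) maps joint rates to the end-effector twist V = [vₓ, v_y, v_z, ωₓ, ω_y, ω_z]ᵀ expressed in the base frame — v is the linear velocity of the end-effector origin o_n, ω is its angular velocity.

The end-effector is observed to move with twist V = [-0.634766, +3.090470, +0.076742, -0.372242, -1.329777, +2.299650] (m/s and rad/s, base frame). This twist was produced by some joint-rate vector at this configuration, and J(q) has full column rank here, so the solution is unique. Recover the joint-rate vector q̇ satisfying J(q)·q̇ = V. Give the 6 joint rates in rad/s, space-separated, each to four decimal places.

0.7090 -0.2410 0.8350 0.8150 0.3290 0.9350

o_n = [1.7413, 0.5537, 2.0789]
J₁: ẑ×o_n = [-0.5537, 1.7413, 0.0000], ω = ẑ
J2: z=[0.7431, -0.6691, 0.0000] o=[0.3948, 0.4385, 0.3100] → [-1.1837, -1.3146, 0.9867, 0.7431, -0.6691, 0.0000]
J3: z=[-0.3038, -0.3374, 0.8910] o=[1.0455, 0.7278, 0.6414] → [-0.3299, 1.0567, 0.2876, -0.3038, -0.3374, 0.8910]
J4: z=[-0.3038, -0.3374, 0.8910] o=[1.2854, 0.4253, 1.1586] → [-0.4250, 0.6858, 0.1148, -0.3038, -0.3374, 0.8910]
J5: z=[-0.3038, -0.3374, 0.8910] o=[1.6859, 0.5686, 1.8769] → [-0.0549, 0.1107, 0.0232, -0.3038, -0.3374, 0.8910]
J6: z=[0.4364, -0.8806, -0.1847] o=[1.7787, 0.5441, 2.2135] → [0.1203, 0.0656, -0.0287, 0.4364, -0.8806, -0.1847]
q̇ = J⁺·V = [0.7090, -0.2410, 0.8350, 0.8150, 0.3290, 0.9350]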